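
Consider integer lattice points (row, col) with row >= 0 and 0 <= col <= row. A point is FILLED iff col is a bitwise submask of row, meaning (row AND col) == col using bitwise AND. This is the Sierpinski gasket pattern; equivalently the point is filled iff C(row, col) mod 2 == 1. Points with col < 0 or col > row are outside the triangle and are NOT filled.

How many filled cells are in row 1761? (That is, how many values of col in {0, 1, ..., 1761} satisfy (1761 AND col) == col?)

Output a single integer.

Answer: 64

Derivation:
1761 in binary = 11011100001
popcount(1761) = number of 1-bits in 11011100001 = 6
A col c satisfies (1761 AND c) == c iff every set bit of c is also set in 1761; each of the 6 set bits of 1761 can independently be on or off in c.
count = 2^6 = 64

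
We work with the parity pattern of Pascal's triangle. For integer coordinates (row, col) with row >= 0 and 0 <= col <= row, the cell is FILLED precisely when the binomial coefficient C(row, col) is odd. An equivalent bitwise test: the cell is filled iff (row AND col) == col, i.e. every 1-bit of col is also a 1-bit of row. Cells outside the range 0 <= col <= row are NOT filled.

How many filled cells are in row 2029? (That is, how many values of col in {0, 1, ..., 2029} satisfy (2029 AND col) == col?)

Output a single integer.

2029 in binary = 11111101101
popcount(2029) = number of 1-bits in 11111101101 = 9
A col c satisfies (2029 AND c) == c iff every set bit of c is also set in 2029; each of the 9 set bits of 2029 can independently be on or off in c.
count = 2^9 = 512

Answer: 512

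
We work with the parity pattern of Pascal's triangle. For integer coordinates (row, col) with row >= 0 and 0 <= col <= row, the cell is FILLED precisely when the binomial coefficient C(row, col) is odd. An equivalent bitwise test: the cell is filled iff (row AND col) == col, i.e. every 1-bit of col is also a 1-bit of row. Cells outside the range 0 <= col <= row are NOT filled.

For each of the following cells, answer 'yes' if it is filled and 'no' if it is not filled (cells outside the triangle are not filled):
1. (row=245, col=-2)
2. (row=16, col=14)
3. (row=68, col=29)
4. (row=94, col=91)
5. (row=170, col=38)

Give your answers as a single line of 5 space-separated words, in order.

Answer: no no no no no

Derivation:
(245,-2): col outside [0, 245] -> not filled
(16,14): row=0b10000, col=0b1110, row AND col = 0b0 = 0; 0 != 14 -> empty
(68,29): row=0b1000100, col=0b11101, row AND col = 0b100 = 4; 4 != 29 -> empty
(94,91): row=0b1011110, col=0b1011011, row AND col = 0b1011010 = 90; 90 != 91 -> empty
(170,38): row=0b10101010, col=0b100110, row AND col = 0b100010 = 34; 34 != 38 -> empty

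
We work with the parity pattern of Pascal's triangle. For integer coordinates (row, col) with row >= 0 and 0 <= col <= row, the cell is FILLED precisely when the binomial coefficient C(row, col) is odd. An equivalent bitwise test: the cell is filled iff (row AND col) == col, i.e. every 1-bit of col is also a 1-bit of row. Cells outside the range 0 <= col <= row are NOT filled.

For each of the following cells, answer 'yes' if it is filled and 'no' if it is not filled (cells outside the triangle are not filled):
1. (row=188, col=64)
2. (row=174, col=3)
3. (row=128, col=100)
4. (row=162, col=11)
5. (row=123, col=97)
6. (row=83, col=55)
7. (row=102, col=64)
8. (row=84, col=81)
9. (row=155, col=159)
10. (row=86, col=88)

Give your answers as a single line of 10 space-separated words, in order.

(188,64): row=0b10111100, col=0b1000000, row AND col = 0b0 = 0; 0 != 64 -> empty
(174,3): row=0b10101110, col=0b11, row AND col = 0b10 = 2; 2 != 3 -> empty
(128,100): row=0b10000000, col=0b1100100, row AND col = 0b0 = 0; 0 != 100 -> empty
(162,11): row=0b10100010, col=0b1011, row AND col = 0b10 = 2; 2 != 11 -> empty
(123,97): row=0b1111011, col=0b1100001, row AND col = 0b1100001 = 97; 97 == 97 -> filled
(83,55): row=0b1010011, col=0b110111, row AND col = 0b10011 = 19; 19 != 55 -> empty
(102,64): row=0b1100110, col=0b1000000, row AND col = 0b1000000 = 64; 64 == 64 -> filled
(84,81): row=0b1010100, col=0b1010001, row AND col = 0b1010000 = 80; 80 != 81 -> empty
(155,159): col outside [0, 155] -> not filled
(86,88): col outside [0, 86] -> not filled

Answer: no no no no yes no yes no no no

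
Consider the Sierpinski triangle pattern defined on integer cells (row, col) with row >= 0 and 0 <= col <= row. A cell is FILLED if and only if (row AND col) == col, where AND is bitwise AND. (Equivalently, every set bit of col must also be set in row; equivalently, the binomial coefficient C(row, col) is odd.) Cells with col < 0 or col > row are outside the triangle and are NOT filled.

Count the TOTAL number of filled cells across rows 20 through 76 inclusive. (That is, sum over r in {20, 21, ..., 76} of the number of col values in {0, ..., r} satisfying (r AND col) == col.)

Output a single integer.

r20=10100 pc2: +4 =4
r21=10101 pc3: +8 =12
r22=10110 pc3: +8 =20
r23=10111 pc4: +16 =36
r24=11000 pc2: +4 =40
r25=11001 pc3: +8 =48
r26=11010 pc3: +8 =56
r27=11011 pc4: +16 =72
r28=11100 pc3: +8 =80
r29=11101 pc4: +16 =96
r30=11110 pc4: +16 =112
r31=11111 pc5: +32 =144
r32=100000 pc1: +2 =146
r33=100001 pc2: +4 =150
r34=100010 pc2: +4 =154
r35=100011 pc3: +8 =162
r36=100100 pc2: +4 =166
r37=100101 pc3: +8 =174
r38=100110 pc3: +8 =182
r39=100111 pc4: +16 =198
r40=101000 pc2: +4 =202
r41=101001 pc3: +8 =210
r42=101010 pc3: +8 =218
r43=101011 pc4: +16 =234
r44=101100 pc3: +8 =242
r45=101101 pc4: +16 =258
r46=101110 pc4: +16 =274
r47=101111 pc5: +32 =306
r48=110000 pc2: +4 =310
r49=110001 pc3: +8 =318
r50=110010 pc3: +8 =326
r51=110011 pc4: +16 =342
r52=110100 pc3: +8 =350
r53=110101 pc4: +16 =366
r54=110110 pc4: +16 =382
r55=110111 pc5: +32 =414
r56=111000 pc3: +8 =422
r57=111001 pc4: +16 =438
r58=111010 pc4: +16 =454
r59=111011 pc5: +32 =486
r60=111100 pc4: +16 =502
r61=111101 pc5: +32 =534
r62=111110 pc5: +32 =566
r63=111111 pc6: +64 =630
r64=1000000 pc1: +2 =632
r65=1000001 pc2: +4 =636
r66=1000010 pc2: +4 =640
r67=1000011 pc3: +8 =648
r68=1000100 pc2: +4 =652
r69=1000101 pc3: +8 =660
r70=1000110 pc3: +8 =668
r71=1000111 pc4: +16 =684
r72=1001000 pc2: +4 =688
r73=1001001 pc3: +8 =696
r74=1001010 pc3: +8 =704
r75=1001011 pc4: +16 =720
r76=1001100 pc3: +8 =728

Answer: 728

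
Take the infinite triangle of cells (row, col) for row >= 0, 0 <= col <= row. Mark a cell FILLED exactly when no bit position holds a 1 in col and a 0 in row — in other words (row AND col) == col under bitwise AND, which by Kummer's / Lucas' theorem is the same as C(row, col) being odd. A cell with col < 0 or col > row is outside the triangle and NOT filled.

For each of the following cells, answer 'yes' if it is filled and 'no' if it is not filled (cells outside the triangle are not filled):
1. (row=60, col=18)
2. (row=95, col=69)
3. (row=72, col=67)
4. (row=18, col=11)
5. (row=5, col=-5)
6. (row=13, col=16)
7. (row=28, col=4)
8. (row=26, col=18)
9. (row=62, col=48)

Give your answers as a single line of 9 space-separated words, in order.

Answer: no yes no no no no yes yes yes

Derivation:
(60,18): row=0b111100, col=0b10010, row AND col = 0b10000 = 16; 16 != 18 -> empty
(95,69): row=0b1011111, col=0b1000101, row AND col = 0b1000101 = 69; 69 == 69 -> filled
(72,67): row=0b1001000, col=0b1000011, row AND col = 0b1000000 = 64; 64 != 67 -> empty
(18,11): row=0b10010, col=0b1011, row AND col = 0b10 = 2; 2 != 11 -> empty
(5,-5): col outside [0, 5] -> not filled
(13,16): col outside [0, 13] -> not filled
(28,4): row=0b11100, col=0b100, row AND col = 0b100 = 4; 4 == 4 -> filled
(26,18): row=0b11010, col=0b10010, row AND col = 0b10010 = 18; 18 == 18 -> filled
(62,48): row=0b111110, col=0b110000, row AND col = 0b110000 = 48; 48 == 48 -> filled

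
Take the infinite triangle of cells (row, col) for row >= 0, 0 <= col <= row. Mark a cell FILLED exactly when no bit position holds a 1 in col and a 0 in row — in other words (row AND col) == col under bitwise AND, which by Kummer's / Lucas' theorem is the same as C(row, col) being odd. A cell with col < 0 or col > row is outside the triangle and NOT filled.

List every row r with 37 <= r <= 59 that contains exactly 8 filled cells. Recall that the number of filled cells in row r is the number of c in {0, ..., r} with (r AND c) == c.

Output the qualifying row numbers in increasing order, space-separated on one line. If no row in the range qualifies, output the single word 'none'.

Row r has 2^popcount(r) filled cells, so we need popcount(r) = log2(8) = 3.
Scan r = 37..59 and keep those with exactly 3 one-bits:
r=37=100101 popcount=3 -> KEEP
r=38=100110 popcount=3 -> KEEP
r=39=100111 popcount=4 -> skip
r=40=101000 popcount=2 -> skip
r=41=101001 popcount=3 -> KEEP
r=42=101010 popcount=3 -> KEEP
r=43=101011 popcount=4 -> skip
r=44=101100 popcount=3 -> KEEP
r=45=101101 popcount=4 -> skip
r=46=101110 popcount=4 -> skip
r=47=101111 popcount=5 -> skip
r=48=110000 popcount=2 -> skip
r=49=110001 popcount=3 -> KEEP
r=50=110010 popcount=3 -> KEEP
r=51=110011 popcount=4 -> skip
r=52=110100 popcount=3 -> KEEP
r=53=110101 popcount=4 -> skip
r=54=110110 popcount=4 -> skip
r=55=110111 popcount=5 -> skip
r=56=111000 popcount=3 -> KEEP
r=57=111001 popcount=4 -> skip
r=58=111010 popcount=4 -> skip
r=59=111011 popcount=5 -> skip
Kept rows: 37 38 41 42 44 49 50 52 56

Answer: 37 38 41 42 44 49 50 52 56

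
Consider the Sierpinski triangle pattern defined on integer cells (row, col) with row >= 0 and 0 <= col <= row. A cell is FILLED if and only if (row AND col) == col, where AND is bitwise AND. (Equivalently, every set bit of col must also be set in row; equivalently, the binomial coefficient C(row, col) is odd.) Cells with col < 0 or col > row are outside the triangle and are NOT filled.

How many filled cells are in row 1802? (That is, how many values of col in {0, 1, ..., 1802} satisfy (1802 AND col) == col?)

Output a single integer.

1802 in binary = 11100001010
popcount(1802) = number of 1-bits in 11100001010 = 5
A col c satisfies (1802 AND c) == c iff every set bit of c is also set in 1802; each of the 5 set bits of 1802 can independently be on or off in c.
count = 2^5 = 32

Answer: 32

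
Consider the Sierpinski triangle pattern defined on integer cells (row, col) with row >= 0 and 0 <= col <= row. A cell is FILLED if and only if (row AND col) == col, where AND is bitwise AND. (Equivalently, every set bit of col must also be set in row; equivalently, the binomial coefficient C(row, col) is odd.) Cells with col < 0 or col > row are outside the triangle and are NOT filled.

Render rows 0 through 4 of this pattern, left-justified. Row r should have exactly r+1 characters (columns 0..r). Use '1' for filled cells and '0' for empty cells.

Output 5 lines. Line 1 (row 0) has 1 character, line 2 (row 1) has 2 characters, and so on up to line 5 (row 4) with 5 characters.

Answer: 1
11
101
1111
10001

Derivation:
r0=0: 1
r1=1: 11
r2=10: 101
r3=11: 1111
r4=100: 10001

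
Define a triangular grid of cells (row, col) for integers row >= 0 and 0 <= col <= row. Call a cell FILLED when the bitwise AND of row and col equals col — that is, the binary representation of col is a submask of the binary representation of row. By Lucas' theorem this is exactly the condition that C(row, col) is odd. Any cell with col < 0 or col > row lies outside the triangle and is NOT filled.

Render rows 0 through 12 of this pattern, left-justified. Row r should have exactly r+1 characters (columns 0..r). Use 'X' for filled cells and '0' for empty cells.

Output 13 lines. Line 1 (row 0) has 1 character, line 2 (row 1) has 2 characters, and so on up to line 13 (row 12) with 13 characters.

r0=0: X
r1=1: XX
r2=10: X0X
r3=11: XXXX
r4=100: X000X
r5=101: XX00XX
r6=110: X0X0X0X
r7=111: XXXXXXXX
r8=1000: X0000000X
r9=1001: XX000000XX
r10=1010: X0X00000X0X
r11=1011: XXXX0000XXXX
r12=1100: X000X000X000X

Answer: X
XX
X0X
XXXX
X000X
XX00XX
X0X0X0X
XXXXXXXX
X0000000X
XX000000XX
X0X00000X0X
XXXX0000XXXX
X000X000X000X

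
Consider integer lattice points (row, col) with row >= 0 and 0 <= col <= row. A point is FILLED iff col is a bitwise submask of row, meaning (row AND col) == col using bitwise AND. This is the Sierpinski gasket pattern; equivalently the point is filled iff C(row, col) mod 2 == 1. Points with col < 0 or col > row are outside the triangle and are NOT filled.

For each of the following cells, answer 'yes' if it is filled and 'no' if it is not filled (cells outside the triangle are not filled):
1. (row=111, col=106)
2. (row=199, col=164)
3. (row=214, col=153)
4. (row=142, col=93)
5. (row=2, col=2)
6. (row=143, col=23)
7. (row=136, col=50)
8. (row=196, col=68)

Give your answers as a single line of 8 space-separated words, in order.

(111,106): row=0b1101111, col=0b1101010, row AND col = 0b1101010 = 106; 106 == 106 -> filled
(199,164): row=0b11000111, col=0b10100100, row AND col = 0b10000100 = 132; 132 != 164 -> empty
(214,153): row=0b11010110, col=0b10011001, row AND col = 0b10010000 = 144; 144 != 153 -> empty
(142,93): row=0b10001110, col=0b1011101, row AND col = 0b1100 = 12; 12 != 93 -> empty
(2,2): row=0b10, col=0b10, row AND col = 0b10 = 2; 2 == 2 -> filled
(143,23): row=0b10001111, col=0b10111, row AND col = 0b111 = 7; 7 != 23 -> empty
(136,50): row=0b10001000, col=0b110010, row AND col = 0b0 = 0; 0 != 50 -> empty
(196,68): row=0b11000100, col=0b1000100, row AND col = 0b1000100 = 68; 68 == 68 -> filled

Answer: yes no no no yes no no yes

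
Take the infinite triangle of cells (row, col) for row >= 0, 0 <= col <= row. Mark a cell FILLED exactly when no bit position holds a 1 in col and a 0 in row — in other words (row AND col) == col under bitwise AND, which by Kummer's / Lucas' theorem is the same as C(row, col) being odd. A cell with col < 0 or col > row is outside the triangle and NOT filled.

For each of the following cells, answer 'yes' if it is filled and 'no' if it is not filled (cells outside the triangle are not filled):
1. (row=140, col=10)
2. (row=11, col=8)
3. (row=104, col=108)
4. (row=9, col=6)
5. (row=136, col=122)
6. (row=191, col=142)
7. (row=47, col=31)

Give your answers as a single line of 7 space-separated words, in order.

Answer: no yes no no no yes no

Derivation:
(140,10): row=0b10001100, col=0b1010, row AND col = 0b1000 = 8; 8 != 10 -> empty
(11,8): row=0b1011, col=0b1000, row AND col = 0b1000 = 8; 8 == 8 -> filled
(104,108): col outside [0, 104] -> not filled
(9,6): row=0b1001, col=0b110, row AND col = 0b0 = 0; 0 != 6 -> empty
(136,122): row=0b10001000, col=0b1111010, row AND col = 0b1000 = 8; 8 != 122 -> empty
(191,142): row=0b10111111, col=0b10001110, row AND col = 0b10001110 = 142; 142 == 142 -> filled
(47,31): row=0b101111, col=0b11111, row AND col = 0b1111 = 15; 15 != 31 -> empty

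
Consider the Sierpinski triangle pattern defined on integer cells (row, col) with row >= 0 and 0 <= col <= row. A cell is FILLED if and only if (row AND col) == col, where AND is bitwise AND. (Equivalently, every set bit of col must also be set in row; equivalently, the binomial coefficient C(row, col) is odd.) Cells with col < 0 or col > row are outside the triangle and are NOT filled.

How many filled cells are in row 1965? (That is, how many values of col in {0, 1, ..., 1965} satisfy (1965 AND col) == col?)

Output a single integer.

Answer: 256

Derivation:
1965 in binary = 11110101101
popcount(1965) = number of 1-bits in 11110101101 = 8
A col c satisfies (1965 AND c) == c iff every set bit of c is also set in 1965; each of the 8 set bits of 1965 can independently be on or off in c.
count = 2^8 = 256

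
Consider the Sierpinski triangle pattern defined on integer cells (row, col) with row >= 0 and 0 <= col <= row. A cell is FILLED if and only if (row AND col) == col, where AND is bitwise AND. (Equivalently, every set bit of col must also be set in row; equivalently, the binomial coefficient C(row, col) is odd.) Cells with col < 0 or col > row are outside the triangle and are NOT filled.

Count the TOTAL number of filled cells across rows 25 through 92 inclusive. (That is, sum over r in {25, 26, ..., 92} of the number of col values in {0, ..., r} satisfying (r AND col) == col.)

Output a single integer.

Answer: 948

Derivation:
r25=11001 pc3: +8 =8
r26=11010 pc3: +8 =16
r27=11011 pc4: +16 =32
r28=11100 pc3: +8 =40
r29=11101 pc4: +16 =56
r30=11110 pc4: +16 =72
r31=11111 pc5: +32 =104
r32=100000 pc1: +2 =106
r33=100001 pc2: +4 =110
r34=100010 pc2: +4 =114
r35=100011 pc3: +8 =122
r36=100100 pc2: +4 =126
r37=100101 pc3: +8 =134
r38=100110 pc3: +8 =142
r39=100111 pc4: +16 =158
r40=101000 pc2: +4 =162
r41=101001 pc3: +8 =170
r42=101010 pc3: +8 =178
r43=101011 pc4: +16 =194
r44=101100 pc3: +8 =202
r45=101101 pc4: +16 =218
r46=101110 pc4: +16 =234
r47=101111 pc5: +32 =266
r48=110000 pc2: +4 =270
r49=110001 pc3: +8 =278
r50=110010 pc3: +8 =286
r51=110011 pc4: +16 =302
r52=110100 pc3: +8 =310
r53=110101 pc4: +16 =326
r54=110110 pc4: +16 =342
r55=110111 pc5: +32 =374
r56=111000 pc3: +8 =382
r57=111001 pc4: +16 =398
r58=111010 pc4: +16 =414
r59=111011 pc5: +32 =446
r60=111100 pc4: +16 =462
r61=111101 pc5: +32 =494
r62=111110 pc5: +32 =526
r63=111111 pc6: +64 =590
r64=1000000 pc1: +2 =592
r65=1000001 pc2: +4 =596
r66=1000010 pc2: +4 =600
r67=1000011 pc3: +8 =608
r68=1000100 pc2: +4 =612
r69=1000101 pc3: +8 =620
r70=1000110 pc3: +8 =628
r71=1000111 pc4: +16 =644
r72=1001000 pc2: +4 =648
r73=1001001 pc3: +8 =656
r74=1001010 pc3: +8 =664
r75=1001011 pc4: +16 =680
r76=1001100 pc3: +8 =688
r77=1001101 pc4: +16 =704
r78=1001110 pc4: +16 =720
r79=1001111 pc5: +32 =752
r80=1010000 pc2: +4 =756
r81=1010001 pc3: +8 =764
r82=1010010 pc3: +8 =772
r83=1010011 pc4: +16 =788
r84=1010100 pc3: +8 =796
r85=1010101 pc4: +16 =812
r86=1010110 pc4: +16 =828
r87=1010111 pc5: +32 =860
r88=1011000 pc3: +8 =868
r89=1011001 pc4: +16 =884
r90=1011010 pc4: +16 =900
r91=1011011 pc5: +32 =932
r92=1011100 pc4: +16 =948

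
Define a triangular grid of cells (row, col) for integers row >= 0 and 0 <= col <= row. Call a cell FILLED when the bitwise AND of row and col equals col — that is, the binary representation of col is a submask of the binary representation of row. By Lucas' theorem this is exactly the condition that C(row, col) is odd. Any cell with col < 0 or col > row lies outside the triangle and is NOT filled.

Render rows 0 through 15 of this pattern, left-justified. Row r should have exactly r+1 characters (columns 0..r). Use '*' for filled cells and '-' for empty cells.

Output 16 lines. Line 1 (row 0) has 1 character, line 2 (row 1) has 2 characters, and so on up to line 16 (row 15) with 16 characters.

Answer: *
**
*-*
****
*---*
**--**
*-*-*-*
********
*-------*
**------**
*-*-----*-*
****----****
*---*---*---*
**--**--**--**
*-*-*-*-*-*-*-*
****************

Derivation:
r0=0: *
r1=1: **
r2=10: *-*
r3=11: ****
r4=100: *---*
r5=101: **--**
r6=110: *-*-*-*
r7=111: ********
r8=1000: *-------*
r9=1001: **------**
r10=1010: *-*-----*-*
r11=1011: ****----****
r12=1100: *---*---*---*
r13=1101: **--**--**--**
r14=1110: *-*-*-*-*-*-*-*
r15=1111: ****************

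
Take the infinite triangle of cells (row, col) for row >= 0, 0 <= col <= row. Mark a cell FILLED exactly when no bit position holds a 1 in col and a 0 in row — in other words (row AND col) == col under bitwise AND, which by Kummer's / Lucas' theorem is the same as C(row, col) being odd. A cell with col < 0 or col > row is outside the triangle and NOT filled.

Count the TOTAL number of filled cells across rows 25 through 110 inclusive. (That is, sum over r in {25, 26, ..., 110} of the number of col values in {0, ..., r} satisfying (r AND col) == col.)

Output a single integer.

Answer: 1336

Derivation:
r25=11001 pc3: +8 =8
r26=11010 pc3: +8 =16
r27=11011 pc4: +16 =32
r28=11100 pc3: +8 =40
r29=11101 pc4: +16 =56
r30=11110 pc4: +16 =72
r31=11111 pc5: +32 =104
r32=100000 pc1: +2 =106
r33=100001 pc2: +4 =110
r34=100010 pc2: +4 =114
r35=100011 pc3: +8 =122
r36=100100 pc2: +4 =126
r37=100101 pc3: +8 =134
r38=100110 pc3: +8 =142
r39=100111 pc4: +16 =158
r40=101000 pc2: +4 =162
r41=101001 pc3: +8 =170
r42=101010 pc3: +8 =178
r43=101011 pc4: +16 =194
r44=101100 pc3: +8 =202
r45=101101 pc4: +16 =218
r46=101110 pc4: +16 =234
r47=101111 pc5: +32 =266
r48=110000 pc2: +4 =270
r49=110001 pc3: +8 =278
r50=110010 pc3: +8 =286
r51=110011 pc4: +16 =302
r52=110100 pc3: +8 =310
r53=110101 pc4: +16 =326
r54=110110 pc4: +16 =342
r55=110111 pc5: +32 =374
r56=111000 pc3: +8 =382
r57=111001 pc4: +16 =398
r58=111010 pc4: +16 =414
r59=111011 pc5: +32 =446
r60=111100 pc4: +16 =462
r61=111101 pc5: +32 =494
r62=111110 pc5: +32 =526
r63=111111 pc6: +64 =590
r64=1000000 pc1: +2 =592
r65=1000001 pc2: +4 =596
r66=1000010 pc2: +4 =600
r67=1000011 pc3: +8 =608
r68=1000100 pc2: +4 =612
r69=1000101 pc3: +8 =620
r70=1000110 pc3: +8 =628
r71=1000111 pc4: +16 =644
r72=1001000 pc2: +4 =648
r73=1001001 pc3: +8 =656
r74=1001010 pc3: +8 =664
r75=1001011 pc4: +16 =680
r76=1001100 pc3: +8 =688
r77=1001101 pc4: +16 =704
r78=1001110 pc4: +16 =720
r79=1001111 pc5: +32 =752
r80=1010000 pc2: +4 =756
r81=1010001 pc3: +8 =764
r82=1010010 pc3: +8 =772
r83=1010011 pc4: +16 =788
r84=1010100 pc3: +8 =796
r85=1010101 pc4: +16 =812
r86=1010110 pc4: +16 =828
r87=1010111 pc5: +32 =860
r88=1011000 pc3: +8 =868
r89=1011001 pc4: +16 =884
r90=1011010 pc4: +16 =900
r91=1011011 pc5: +32 =932
r92=1011100 pc4: +16 =948
r93=1011101 pc5: +32 =980
r94=1011110 pc5: +32 =1012
r95=1011111 pc6: +64 =1076
r96=1100000 pc2: +4 =1080
r97=1100001 pc3: +8 =1088
r98=1100010 pc3: +8 =1096
r99=1100011 pc4: +16 =1112
r100=1100100 pc3: +8 =1120
r101=1100101 pc4: +16 =1136
r102=1100110 pc4: +16 =1152
r103=1100111 pc5: +32 =1184
r104=1101000 pc3: +8 =1192
r105=1101001 pc4: +16 =1208
r106=1101010 pc4: +16 =1224
r107=1101011 pc5: +32 =1256
r108=1101100 pc4: +16 =1272
r109=1101101 pc5: +32 =1304
r110=1101110 pc5: +32 =1336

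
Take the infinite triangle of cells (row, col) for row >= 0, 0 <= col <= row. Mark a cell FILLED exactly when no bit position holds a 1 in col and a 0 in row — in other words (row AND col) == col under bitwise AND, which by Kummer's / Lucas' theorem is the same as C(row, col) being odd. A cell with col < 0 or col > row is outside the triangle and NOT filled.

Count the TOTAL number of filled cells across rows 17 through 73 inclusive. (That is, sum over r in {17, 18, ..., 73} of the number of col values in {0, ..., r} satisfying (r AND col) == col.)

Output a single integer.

r17=10001 pc2: +4 =4
r18=10010 pc2: +4 =8
r19=10011 pc3: +8 =16
r20=10100 pc2: +4 =20
r21=10101 pc3: +8 =28
r22=10110 pc3: +8 =36
r23=10111 pc4: +16 =52
r24=11000 pc2: +4 =56
r25=11001 pc3: +8 =64
r26=11010 pc3: +8 =72
r27=11011 pc4: +16 =88
r28=11100 pc3: +8 =96
r29=11101 pc4: +16 =112
r30=11110 pc4: +16 =128
r31=11111 pc5: +32 =160
r32=100000 pc1: +2 =162
r33=100001 pc2: +4 =166
r34=100010 pc2: +4 =170
r35=100011 pc3: +8 =178
r36=100100 pc2: +4 =182
r37=100101 pc3: +8 =190
r38=100110 pc3: +8 =198
r39=100111 pc4: +16 =214
r40=101000 pc2: +4 =218
r41=101001 pc3: +8 =226
r42=101010 pc3: +8 =234
r43=101011 pc4: +16 =250
r44=101100 pc3: +8 =258
r45=101101 pc4: +16 =274
r46=101110 pc4: +16 =290
r47=101111 pc5: +32 =322
r48=110000 pc2: +4 =326
r49=110001 pc3: +8 =334
r50=110010 pc3: +8 =342
r51=110011 pc4: +16 =358
r52=110100 pc3: +8 =366
r53=110101 pc4: +16 =382
r54=110110 pc4: +16 =398
r55=110111 pc5: +32 =430
r56=111000 pc3: +8 =438
r57=111001 pc4: +16 =454
r58=111010 pc4: +16 =470
r59=111011 pc5: +32 =502
r60=111100 pc4: +16 =518
r61=111101 pc5: +32 =550
r62=111110 pc5: +32 =582
r63=111111 pc6: +64 =646
r64=1000000 pc1: +2 =648
r65=1000001 pc2: +4 =652
r66=1000010 pc2: +4 =656
r67=1000011 pc3: +8 =664
r68=1000100 pc2: +4 =668
r69=1000101 pc3: +8 =676
r70=1000110 pc3: +8 =684
r71=1000111 pc4: +16 =700
r72=1001000 pc2: +4 =704
r73=1001001 pc3: +8 =712

Answer: 712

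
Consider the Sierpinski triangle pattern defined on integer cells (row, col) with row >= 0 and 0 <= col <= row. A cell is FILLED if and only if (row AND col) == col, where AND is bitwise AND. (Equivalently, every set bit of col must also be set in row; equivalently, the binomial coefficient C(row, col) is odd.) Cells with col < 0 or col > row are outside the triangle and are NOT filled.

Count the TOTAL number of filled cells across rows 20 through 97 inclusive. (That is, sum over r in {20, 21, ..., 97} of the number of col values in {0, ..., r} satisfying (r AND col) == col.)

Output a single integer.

r20=10100 pc2: +4 =4
r21=10101 pc3: +8 =12
r22=10110 pc3: +8 =20
r23=10111 pc4: +16 =36
r24=11000 pc2: +4 =40
r25=11001 pc3: +8 =48
r26=11010 pc3: +8 =56
r27=11011 pc4: +16 =72
r28=11100 pc3: +8 =80
r29=11101 pc4: +16 =96
r30=11110 pc4: +16 =112
r31=11111 pc5: +32 =144
r32=100000 pc1: +2 =146
r33=100001 pc2: +4 =150
r34=100010 pc2: +4 =154
r35=100011 pc3: +8 =162
r36=100100 pc2: +4 =166
r37=100101 pc3: +8 =174
r38=100110 pc3: +8 =182
r39=100111 pc4: +16 =198
r40=101000 pc2: +4 =202
r41=101001 pc3: +8 =210
r42=101010 pc3: +8 =218
r43=101011 pc4: +16 =234
r44=101100 pc3: +8 =242
r45=101101 pc4: +16 =258
r46=101110 pc4: +16 =274
r47=101111 pc5: +32 =306
r48=110000 pc2: +4 =310
r49=110001 pc3: +8 =318
r50=110010 pc3: +8 =326
r51=110011 pc4: +16 =342
r52=110100 pc3: +8 =350
r53=110101 pc4: +16 =366
r54=110110 pc4: +16 =382
r55=110111 pc5: +32 =414
r56=111000 pc3: +8 =422
r57=111001 pc4: +16 =438
r58=111010 pc4: +16 =454
r59=111011 pc5: +32 =486
r60=111100 pc4: +16 =502
r61=111101 pc5: +32 =534
r62=111110 pc5: +32 =566
r63=111111 pc6: +64 =630
r64=1000000 pc1: +2 =632
r65=1000001 pc2: +4 =636
r66=1000010 pc2: +4 =640
r67=1000011 pc3: +8 =648
r68=1000100 pc2: +4 =652
r69=1000101 pc3: +8 =660
r70=1000110 pc3: +8 =668
r71=1000111 pc4: +16 =684
r72=1001000 pc2: +4 =688
r73=1001001 pc3: +8 =696
r74=1001010 pc3: +8 =704
r75=1001011 pc4: +16 =720
r76=1001100 pc3: +8 =728
r77=1001101 pc4: +16 =744
r78=1001110 pc4: +16 =760
r79=1001111 pc5: +32 =792
r80=1010000 pc2: +4 =796
r81=1010001 pc3: +8 =804
r82=1010010 pc3: +8 =812
r83=1010011 pc4: +16 =828
r84=1010100 pc3: +8 =836
r85=1010101 pc4: +16 =852
r86=1010110 pc4: +16 =868
r87=1010111 pc5: +32 =900
r88=1011000 pc3: +8 =908
r89=1011001 pc4: +16 =924
r90=1011010 pc4: +16 =940
r91=1011011 pc5: +32 =972
r92=1011100 pc4: +16 =988
r93=1011101 pc5: +32 =1020
r94=1011110 pc5: +32 =1052
r95=1011111 pc6: +64 =1116
r96=1100000 pc2: +4 =1120
r97=1100001 pc3: +8 =1128

Answer: 1128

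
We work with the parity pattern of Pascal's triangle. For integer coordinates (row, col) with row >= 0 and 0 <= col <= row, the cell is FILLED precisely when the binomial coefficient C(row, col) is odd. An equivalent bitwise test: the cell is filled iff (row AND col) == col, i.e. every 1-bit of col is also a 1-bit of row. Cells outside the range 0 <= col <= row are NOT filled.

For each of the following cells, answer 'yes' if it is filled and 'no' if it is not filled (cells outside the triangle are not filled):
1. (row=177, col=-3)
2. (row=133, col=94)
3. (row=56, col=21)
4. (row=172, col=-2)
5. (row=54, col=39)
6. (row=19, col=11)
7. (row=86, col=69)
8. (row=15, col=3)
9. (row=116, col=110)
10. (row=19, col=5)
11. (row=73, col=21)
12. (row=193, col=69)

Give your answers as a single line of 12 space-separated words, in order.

(177,-3): col outside [0, 177] -> not filled
(133,94): row=0b10000101, col=0b1011110, row AND col = 0b100 = 4; 4 != 94 -> empty
(56,21): row=0b111000, col=0b10101, row AND col = 0b10000 = 16; 16 != 21 -> empty
(172,-2): col outside [0, 172] -> not filled
(54,39): row=0b110110, col=0b100111, row AND col = 0b100110 = 38; 38 != 39 -> empty
(19,11): row=0b10011, col=0b1011, row AND col = 0b11 = 3; 3 != 11 -> empty
(86,69): row=0b1010110, col=0b1000101, row AND col = 0b1000100 = 68; 68 != 69 -> empty
(15,3): row=0b1111, col=0b11, row AND col = 0b11 = 3; 3 == 3 -> filled
(116,110): row=0b1110100, col=0b1101110, row AND col = 0b1100100 = 100; 100 != 110 -> empty
(19,5): row=0b10011, col=0b101, row AND col = 0b1 = 1; 1 != 5 -> empty
(73,21): row=0b1001001, col=0b10101, row AND col = 0b1 = 1; 1 != 21 -> empty
(193,69): row=0b11000001, col=0b1000101, row AND col = 0b1000001 = 65; 65 != 69 -> empty

Answer: no no no no no no no yes no no no no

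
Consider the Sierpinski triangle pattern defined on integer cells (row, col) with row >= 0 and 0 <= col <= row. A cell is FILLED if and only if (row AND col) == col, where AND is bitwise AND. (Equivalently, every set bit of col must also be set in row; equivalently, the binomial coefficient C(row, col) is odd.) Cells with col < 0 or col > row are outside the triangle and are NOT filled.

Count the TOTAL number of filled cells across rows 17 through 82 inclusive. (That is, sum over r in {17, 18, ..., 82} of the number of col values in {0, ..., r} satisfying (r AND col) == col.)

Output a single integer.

r17=10001 pc2: +4 =4
r18=10010 pc2: +4 =8
r19=10011 pc3: +8 =16
r20=10100 pc2: +4 =20
r21=10101 pc3: +8 =28
r22=10110 pc3: +8 =36
r23=10111 pc4: +16 =52
r24=11000 pc2: +4 =56
r25=11001 pc3: +8 =64
r26=11010 pc3: +8 =72
r27=11011 pc4: +16 =88
r28=11100 pc3: +8 =96
r29=11101 pc4: +16 =112
r30=11110 pc4: +16 =128
r31=11111 pc5: +32 =160
r32=100000 pc1: +2 =162
r33=100001 pc2: +4 =166
r34=100010 pc2: +4 =170
r35=100011 pc3: +8 =178
r36=100100 pc2: +4 =182
r37=100101 pc3: +8 =190
r38=100110 pc3: +8 =198
r39=100111 pc4: +16 =214
r40=101000 pc2: +4 =218
r41=101001 pc3: +8 =226
r42=101010 pc3: +8 =234
r43=101011 pc4: +16 =250
r44=101100 pc3: +8 =258
r45=101101 pc4: +16 =274
r46=101110 pc4: +16 =290
r47=101111 pc5: +32 =322
r48=110000 pc2: +4 =326
r49=110001 pc3: +8 =334
r50=110010 pc3: +8 =342
r51=110011 pc4: +16 =358
r52=110100 pc3: +8 =366
r53=110101 pc4: +16 =382
r54=110110 pc4: +16 =398
r55=110111 pc5: +32 =430
r56=111000 pc3: +8 =438
r57=111001 pc4: +16 =454
r58=111010 pc4: +16 =470
r59=111011 pc5: +32 =502
r60=111100 pc4: +16 =518
r61=111101 pc5: +32 =550
r62=111110 pc5: +32 =582
r63=111111 pc6: +64 =646
r64=1000000 pc1: +2 =648
r65=1000001 pc2: +4 =652
r66=1000010 pc2: +4 =656
r67=1000011 pc3: +8 =664
r68=1000100 pc2: +4 =668
r69=1000101 pc3: +8 =676
r70=1000110 pc3: +8 =684
r71=1000111 pc4: +16 =700
r72=1001000 pc2: +4 =704
r73=1001001 pc3: +8 =712
r74=1001010 pc3: +8 =720
r75=1001011 pc4: +16 =736
r76=1001100 pc3: +8 =744
r77=1001101 pc4: +16 =760
r78=1001110 pc4: +16 =776
r79=1001111 pc5: +32 =808
r80=1010000 pc2: +4 =812
r81=1010001 pc3: +8 =820
r82=1010010 pc3: +8 =828

Answer: 828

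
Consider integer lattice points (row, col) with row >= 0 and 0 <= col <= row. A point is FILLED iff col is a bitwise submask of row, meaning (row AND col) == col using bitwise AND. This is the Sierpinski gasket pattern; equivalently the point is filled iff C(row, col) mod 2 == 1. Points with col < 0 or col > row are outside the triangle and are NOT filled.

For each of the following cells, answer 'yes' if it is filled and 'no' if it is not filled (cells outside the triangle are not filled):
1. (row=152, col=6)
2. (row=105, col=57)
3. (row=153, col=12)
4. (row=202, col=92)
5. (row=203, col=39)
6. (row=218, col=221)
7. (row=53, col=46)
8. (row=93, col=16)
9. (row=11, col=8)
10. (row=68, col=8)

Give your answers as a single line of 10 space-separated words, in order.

(152,6): row=0b10011000, col=0b110, row AND col = 0b0 = 0; 0 != 6 -> empty
(105,57): row=0b1101001, col=0b111001, row AND col = 0b101001 = 41; 41 != 57 -> empty
(153,12): row=0b10011001, col=0b1100, row AND col = 0b1000 = 8; 8 != 12 -> empty
(202,92): row=0b11001010, col=0b1011100, row AND col = 0b1001000 = 72; 72 != 92 -> empty
(203,39): row=0b11001011, col=0b100111, row AND col = 0b11 = 3; 3 != 39 -> empty
(218,221): col outside [0, 218] -> not filled
(53,46): row=0b110101, col=0b101110, row AND col = 0b100100 = 36; 36 != 46 -> empty
(93,16): row=0b1011101, col=0b10000, row AND col = 0b10000 = 16; 16 == 16 -> filled
(11,8): row=0b1011, col=0b1000, row AND col = 0b1000 = 8; 8 == 8 -> filled
(68,8): row=0b1000100, col=0b1000, row AND col = 0b0 = 0; 0 != 8 -> empty

Answer: no no no no no no no yes yes no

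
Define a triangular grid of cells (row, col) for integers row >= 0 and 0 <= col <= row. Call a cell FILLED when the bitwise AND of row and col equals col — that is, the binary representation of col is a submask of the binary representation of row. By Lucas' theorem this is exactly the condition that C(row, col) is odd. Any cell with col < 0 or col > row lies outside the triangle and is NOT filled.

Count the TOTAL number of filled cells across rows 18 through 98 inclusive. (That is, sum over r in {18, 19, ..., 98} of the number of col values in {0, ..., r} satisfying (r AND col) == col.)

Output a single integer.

r18=10010 pc2: +4 =4
r19=10011 pc3: +8 =12
r20=10100 pc2: +4 =16
r21=10101 pc3: +8 =24
r22=10110 pc3: +8 =32
r23=10111 pc4: +16 =48
r24=11000 pc2: +4 =52
r25=11001 pc3: +8 =60
r26=11010 pc3: +8 =68
r27=11011 pc4: +16 =84
r28=11100 pc3: +8 =92
r29=11101 pc4: +16 =108
r30=11110 pc4: +16 =124
r31=11111 pc5: +32 =156
r32=100000 pc1: +2 =158
r33=100001 pc2: +4 =162
r34=100010 pc2: +4 =166
r35=100011 pc3: +8 =174
r36=100100 pc2: +4 =178
r37=100101 pc3: +8 =186
r38=100110 pc3: +8 =194
r39=100111 pc4: +16 =210
r40=101000 pc2: +4 =214
r41=101001 pc3: +8 =222
r42=101010 pc3: +8 =230
r43=101011 pc4: +16 =246
r44=101100 pc3: +8 =254
r45=101101 pc4: +16 =270
r46=101110 pc4: +16 =286
r47=101111 pc5: +32 =318
r48=110000 pc2: +4 =322
r49=110001 pc3: +8 =330
r50=110010 pc3: +8 =338
r51=110011 pc4: +16 =354
r52=110100 pc3: +8 =362
r53=110101 pc4: +16 =378
r54=110110 pc4: +16 =394
r55=110111 pc5: +32 =426
r56=111000 pc3: +8 =434
r57=111001 pc4: +16 =450
r58=111010 pc4: +16 =466
r59=111011 pc5: +32 =498
r60=111100 pc4: +16 =514
r61=111101 pc5: +32 =546
r62=111110 pc5: +32 =578
r63=111111 pc6: +64 =642
r64=1000000 pc1: +2 =644
r65=1000001 pc2: +4 =648
r66=1000010 pc2: +4 =652
r67=1000011 pc3: +8 =660
r68=1000100 pc2: +4 =664
r69=1000101 pc3: +8 =672
r70=1000110 pc3: +8 =680
r71=1000111 pc4: +16 =696
r72=1001000 pc2: +4 =700
r73=1001001 pc3: +8 =708
r74=1001010 pc3: +8 =716
r75=1001011 pc4: +16 =732
r76=1001100 pc3: +8 =740
r77=1001101 pc4: +16 =756
r78=1001110 pc4: +16 =772
r79=1001111 pc5: +32 =804
r80=1010000 pc2: +4 =808
r81=1010001 pc3: +8 =816
r82=1010010 pc3: +8 =824
r83=1010011 pc4: +16 =840
r84=1010100 pc3: +8 =848
r85=1010101 pc4: +16 =864
r86=1010110 pc4: +16 =880
r87=1010111 pc5: +32 =912
r88=1011000 pc3: +8 =920
r89=1011001 pc4: +16 =936
r90=1011010 pc4: +16 =952
r91=1011011 pc5: +32 =984
r92=1011100 pc4: +16 =1000
r93=1011101 pc5: +32 =1032
r94=1011110 pc5: +32 =1064
r95=1011111 pc6: +64 =1128
r96=1100000 pc2: +4 =1132
r97=1100001 pc3: +8 =1140
r98=1100010 pc3: +8 =1148

Answer: 1148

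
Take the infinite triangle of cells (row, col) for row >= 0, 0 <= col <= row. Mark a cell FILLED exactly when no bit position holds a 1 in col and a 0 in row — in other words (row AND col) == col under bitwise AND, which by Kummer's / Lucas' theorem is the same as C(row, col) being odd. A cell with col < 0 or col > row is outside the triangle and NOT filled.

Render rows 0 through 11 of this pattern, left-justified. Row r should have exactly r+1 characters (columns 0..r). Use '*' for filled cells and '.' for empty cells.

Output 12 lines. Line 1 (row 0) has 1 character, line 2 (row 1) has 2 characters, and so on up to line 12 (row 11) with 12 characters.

r0=0: *
r1=1: **
r2=10: *.*
r3=11: ****
r4=100: *...*
r5=101: **..**
r6=110: *.*.*.*
r7=111: ********
r8=1000: *.......*
r9=1001: **......**
r10=1010: *.*.....*.*
r11=1011: ****....****

Answer: *
**
*.*
****
*...*
**..**
*.*.*.*
********
*.......*
**......**
*.*.....*.*
****....****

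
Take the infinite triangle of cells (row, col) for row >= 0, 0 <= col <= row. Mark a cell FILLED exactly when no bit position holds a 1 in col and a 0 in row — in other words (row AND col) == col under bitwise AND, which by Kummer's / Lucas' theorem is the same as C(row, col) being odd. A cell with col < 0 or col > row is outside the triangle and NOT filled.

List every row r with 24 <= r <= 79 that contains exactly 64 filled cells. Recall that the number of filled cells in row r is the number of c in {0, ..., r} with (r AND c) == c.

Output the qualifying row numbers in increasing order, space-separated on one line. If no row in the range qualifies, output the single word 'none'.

Answer: 63

Derivation:
Row r has 2^popcount(r) filled cells, so we need popcount(r) = log2(64) = 6.
Scan r = 24..79 and keep those with exactly 6 one-bits:
r=24=11000 popcount=2 -> skip
r=25=11001 popcount=3 -> skip
r=26=11010 popcount=3 -> skip
r=27=11011 popcount=4 -> skip
r=28=11100 popcount=3 -> skip
r=29=11101 popcount=4 -> skip
r=30=11110 popcount=4 -> skip
r=31=11111 popcount=5 -> skip
r=32=100000 popcount=1 -> skip
r=33=100001 popcount=2 -> skip
r=34=100010 popcount=2 -> skip
r=35=100011 popcount=3 -> skip
r=36=100100 popcount=2 -> skip
r=37=100101 popcount=3 -> skip
r=38=100110 popcount=3 -> skip
r=39=100111 popcount=4 -> skip
r=40=101000 popcount=2 -> skip
r=41=101001 popcount=3 -> skip
r=42=101010 popcount=3 -> skip
r=43=101011 popcount=4 -> skip
r=44=101100 popcount=3 -> skip
r=45=101101 popcount=4 -> skip
r=46=101110 popcount=4 -> skip
r=47=101111 popcount=5 -> skip
r=48=110000 popcount=2 -> skip
r=49=110001 popcount=3 -> skip
r=50=110010 popcount=3 -> skip
r=51=110011 popcount=4 -> skip
r=52=110100 popcount=3 -> skip
r=53=110101 popcount=4 -> skip
r=54=110110 popcount=4 -> skip
r=55=110111 popcount=5 -> skip
r=56=111000 popcount=3 -> skip
r=57=111001 popcount=4 -> skip
r=58=111010 popcount=4 -> skip
r=59=111011 popcount=5 -> skip
r=60=111100 popcount=4 -> skip
r=61=111101 popcount=5 -> skip
r=62=111110 popcount=5 -> skip
r=63=111111 popcount=6 -> KEEP
r=64=1000000 popcount=1 -> skip
r=65=1000001 popcount=2 -> skip
r=66=1000010 popcount=2 -> skip
r=67=1000011 popcount=3 -> skip
r=68=1000100 popcount=2 -> skip
r=69=1000101 popcount=3 -> skip
r=70=1000110 popcount=3 -> skip
r=71=1000111 popcount=4 -> skip
r=72=1001000 popcount=2 -> skip
r=73=1001001 popcount=3 -> skip
r=74=1001010 popcount=3 -> skip
r=75=1001011 popcount=4 -> skip
r=76=1001100 popcount=3 -> skip
r=77=1001101 popcount=4 -> skip
r=78=1001110 popcount=4 -> skip
r=79=1001111 popcount=5 -> skip
Kept rows: 63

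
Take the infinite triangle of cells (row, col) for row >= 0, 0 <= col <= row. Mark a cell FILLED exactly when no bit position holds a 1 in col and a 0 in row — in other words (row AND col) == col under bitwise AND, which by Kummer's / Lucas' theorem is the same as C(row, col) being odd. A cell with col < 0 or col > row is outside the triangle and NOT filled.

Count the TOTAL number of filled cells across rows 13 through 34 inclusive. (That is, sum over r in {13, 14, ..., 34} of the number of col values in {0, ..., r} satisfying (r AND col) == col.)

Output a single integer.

Answer: 204

Derivation:
r13=1101 pc3: +8 =8
r14=1110 pc3: +8 =16
r15=1111 pc4: +16 =32
r16=10000 pc1: +2 =34
r17=10001 pc2: +4 =38
r18=10010 pc2: +4 =42
r19=10011 pc3: +8 =50
r20=10100 pc2: +4 =54
r21=10101 pc3: +8 =62
r22=10110 pc3: +8 =70
r23=10111 pc4: +16 =86
r24=11000 pc2: +4 =90
r25=11001 pc3: +8 =98
r26=11010 pc3: +8 =106
r27=11011 pc4: +16 =122
r28=11100 pc3: +8 =130
r29=11101 pc4: +16 =146
r30=11110 pc4: +16 =162
r31=11111 pc5: +32 =194
r32=100000 pc1: +2 =196
r33=100001 pc2: +4 =200
r34=100010 pc2: +4 =204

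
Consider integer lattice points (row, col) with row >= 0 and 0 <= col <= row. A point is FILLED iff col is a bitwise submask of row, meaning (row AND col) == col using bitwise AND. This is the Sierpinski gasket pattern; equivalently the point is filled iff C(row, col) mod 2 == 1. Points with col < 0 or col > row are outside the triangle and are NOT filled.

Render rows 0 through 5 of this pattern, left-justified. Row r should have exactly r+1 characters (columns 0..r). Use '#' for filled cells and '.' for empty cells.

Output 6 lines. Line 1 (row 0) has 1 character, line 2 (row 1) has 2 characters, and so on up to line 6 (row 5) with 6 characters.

r0=0: #
r1=1: ##
r2=10: #.#
r3=11: ####
r4=100: #...#
r5=101: ##..##

Answer: #
##
#.#
####
#...#
##..##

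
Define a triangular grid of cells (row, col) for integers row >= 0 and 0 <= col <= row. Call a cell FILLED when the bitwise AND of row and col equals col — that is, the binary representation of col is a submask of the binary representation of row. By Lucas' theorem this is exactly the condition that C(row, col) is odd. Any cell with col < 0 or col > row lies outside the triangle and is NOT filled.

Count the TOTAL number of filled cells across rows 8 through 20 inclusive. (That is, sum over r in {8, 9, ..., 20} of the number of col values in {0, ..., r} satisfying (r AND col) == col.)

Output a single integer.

Answer: 76

Derivation:
r8=1000 pc1: +2 =2
r9=1001 pc2: +4 =6
r10=1010 pc2: +4 =10
r11=1011 pc3: +8 =18
r12=1100 pc2: +4 =22
r13=1101 pc3: +8 =30
r14=1110 pc3: +8 =38
r15=1111 pc4: +16 =54
r16=10000 pc1: +2 =56
r17=10001 pc2: +4 =60
r18=10010 pc2: +4 =64
r19=10011 pc3: +8 =72
r20=10100 pc2: +4 =76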